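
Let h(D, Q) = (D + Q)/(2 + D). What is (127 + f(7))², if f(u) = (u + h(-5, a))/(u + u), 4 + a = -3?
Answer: 3200521/196 ≈ 16329.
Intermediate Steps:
a = -7 (a = -4 - 3 = -7)
h(D, Q) = (D + Q)/(2 + D)
f(u) = (4 + u)/(2*u) (f(u) = (u + (-5 - 7)/(2 - 5))/(u + u) = (u - 12/(-3))/((2*u)) = (u - ⅓*(-12))*(1/(2*u)) = (u + 4)*(1/(2*u)) = (4 + u)*(1/(2*u)) = (4 + u)/(2*u))
(127 + f(7))² = (127 + (½)*(4 + 7)/7)² = (127 + (½)*(⅐)*11)² = (127 + 11/14)² = (1789/14)² = 3200521/196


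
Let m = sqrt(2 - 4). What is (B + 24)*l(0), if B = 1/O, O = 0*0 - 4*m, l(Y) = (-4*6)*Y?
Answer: 0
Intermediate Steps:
m = I*sqrt(2) (m = sqrt(-2) = I*sqrt(2) ≈ 1.4142*I)
l(Y) = -24*Y
O = -4*I*sqrt(2) (O = 0*0 - 4*I*sqrt(2) = 0 - 4*I*sqrt(2) = -4*I*sqrt(2) ≈ -5.6569*I)
B = I*sqrt(2)/8 (B = 1/(-4*I*sqrt(2)) = I*sqrt(2)/8 ≈ 0.17678*I)
(B + 24)*l(0) = (I*sqrt(2)/8 + 24)*(-24*0) = (24 + I*sqrt(2)/8)*0 = 0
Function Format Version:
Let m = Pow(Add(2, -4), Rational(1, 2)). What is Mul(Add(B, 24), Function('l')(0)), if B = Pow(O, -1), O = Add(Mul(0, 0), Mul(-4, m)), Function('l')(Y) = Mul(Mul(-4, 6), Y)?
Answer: 0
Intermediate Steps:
m = Mul(I, Pow(2, Rational(1, 2))) (m = Pow(-2, Rational(1, 2)) = Mul(I, Pow(2, Rational(1, 2))) ≈ Mul(1.4142, I))
Function('l')(Y) = Mul(-24, Y)
O = Mul(-4, I, Pow(2, Rational(1, 2))) (O = Add(Mul(0, 0), Mul(-4, Mul(I, Pow(2, Rational(1, 2))))) = Add(0, Mul(-4, I, Pow(2, Rational(1, 2)))) = Mul(-4, I, Pow(2, Rational(1, 2))) ≈ Mul(-5.6569, I))
B = Mul(Rational(1, 8), I, Pow(2, Rational(1, 2))) (B = Pow(Mul(-4, I, Pow(2, Rational(1, 2))), -1) = Mul(Rational(1, 8), I, Pow(2, Rational(1, 2))) ≈ Mul(0.17678, I))
Mul(Add(B, 24), Function('l')(0)) = Mul(Add(Mul(Rational(1, 8), I, Pow(2, Rational(1, 2))), 24), Mul(-24, 0)) = Mul(Add(24, Mul(Rational(1, 8), I, Pow(2, Rational(1, 2)))), 0) = 0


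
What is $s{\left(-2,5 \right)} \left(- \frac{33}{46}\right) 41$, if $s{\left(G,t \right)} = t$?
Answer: $- \frac{6765}{46} \approx -147.07$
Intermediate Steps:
$s{\left(-2,5 \right)} \left(- \frac{33}{46}\right) 41 = 5 \left(- \frac{33}{46}\right) 41 = \left(- \frac{165}{46}\right) 41 = - \frac{6765}{46}$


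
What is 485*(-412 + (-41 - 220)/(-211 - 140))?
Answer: -7778915/39 ≈ -1.9946e+5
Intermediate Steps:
485*(-412 + (-41 - 220)/(-211 - 140)) = 485*(-412 - 261/(-351)) = 485*(-412 - 261*(-1/351)) = 485*(-412 + 29/39) = 485*(-16039/39) = -7778915/39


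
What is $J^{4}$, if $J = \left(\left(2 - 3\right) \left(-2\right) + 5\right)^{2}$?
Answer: $5764801$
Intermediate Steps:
$J = 49$ ($J = \left(\left(-1\right) \left(-2\right) + 5\right)^{2} = \left(2 + 5\right)^{2} = 7^{2} = 49$)
$J^{4} = 49^{4} = 5764801$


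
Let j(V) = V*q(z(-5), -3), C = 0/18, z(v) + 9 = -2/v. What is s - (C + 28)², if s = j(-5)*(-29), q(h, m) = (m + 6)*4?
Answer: 956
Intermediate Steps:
z(v) = -9 - 2/v
q(h, m) = 24 + 4*m (q(h, m) = (6 + m)*4 = 24 + 4*m)
C = 0 (C = 0*(1/18) = 0)
j(V) = 12*V (j(V) = V*(24 + 4*(-3)) = V*(24 - 12) = V*12 = 12*V)
s = 1740 (s = (12*(-5))*(-29) = -60*(-29) = 1740)
s - (C + 28)² = 1740 - (0 + 28)² = 1740 - 1*28² = 1740 - 1*784 = 1740 - 784 = 956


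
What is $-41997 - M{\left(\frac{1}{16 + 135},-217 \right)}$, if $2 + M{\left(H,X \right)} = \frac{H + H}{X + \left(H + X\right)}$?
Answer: $- \frac{2752058333}{65533} \approx -41995.0$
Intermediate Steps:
$M{\left(H,X \right)} = -2 + \frac{2 H}{H + 2 X}$ ($M{\left(H,X \right)} = -2 + \frac{H + H}{X + \left(H + X\right)} = -2 + \frac{2 H}{H + 2 X}$)
$-41997 - M{\left(\frac{1}{16 + 135},-217 \right)} = -41997 - \left(-4\right) \left(-217\right) \frac{1}{\frac{1}{16 + 135} + 2 \left(-217\right)} = -41997 - \left(-4\right) \left(-217\right) \frac{1}{\frac{1}{151} - 434} = -41997 - \left(-4\right) \left(-217\right) \frac{1}{- \frac{65533}{151}} = -41997 - \left(-4\right) \left(-217\right) \left(- \frac{151}{65533}\right) = -41997 - - \frac{131068}{65533} = -41997 + \frac{131068}{65533} = - \frac{2752058333}{65533}$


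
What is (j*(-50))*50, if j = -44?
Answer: 110000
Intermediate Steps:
(j*(-50))*50 = -44*(-50)*50 = 2200*50 = 110000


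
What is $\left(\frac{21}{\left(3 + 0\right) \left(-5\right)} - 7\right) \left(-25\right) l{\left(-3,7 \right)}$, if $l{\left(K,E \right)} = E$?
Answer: $1470$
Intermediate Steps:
$\left(\frac{21}{\left(3 + 0\right) \left(-5\right)} - 7\right) \left(-25\right) l{\left(-3,7 \right)} = \left(\frac{21}{\left(3 + 0\right) \left(-5\right)} - 7\right) \left(-25\right) 7 = \left(\frac{21}{3 \left(-5\right)} - 7\right) \left(-25\right) 7 = \left(\frac{21}{-15} - 7\right) \left(-25\right) 7 = \left(21 \left(- \frac{1}{15}\right) - 7\right) \left(-25\right) 7 = \left(- \frac{7}{5} - 7\right) \left(-25\right) 7 = \left(- \frac{42}{5}\right) \left(-25\right) 7 = 210 \cdot 7 = 1470$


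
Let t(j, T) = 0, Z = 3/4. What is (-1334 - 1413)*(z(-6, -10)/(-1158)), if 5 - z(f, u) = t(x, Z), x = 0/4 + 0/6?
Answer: 13735/1158 ≈ 11.861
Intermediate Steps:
x = 0 (x = 0*(¼) + 0*(⅙) = 0 + 0 = 0)
Z = ¾ (Z = 3*(¼) = ¾ ≈ 0.75000)
z(f, u) = 5 (z(f, u) = 5 - 1*0 = 5 + 0 = 5)
(-1334 - 1413)*(z(-6, -10)/(-1158)) = (-1334 - 1413)*(5/(-1158)) = -13735*(-1)/1158 = -2747*(-5/1158) = 13735/1158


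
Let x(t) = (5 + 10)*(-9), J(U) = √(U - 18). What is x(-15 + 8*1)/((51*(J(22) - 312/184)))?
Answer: -1035/119 ≈ -8.6975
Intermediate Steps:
J(U) = √(-18 + U)
x(t) = -135 (x(t) = 15*(-9) = -135)
x(-15 + 8*1)/((51*(J(22) - 312/184))) = -135*1/(51*(√(-18 + 22) - 312/184)) = -135*1/(51*(√4 - 312*1/184)) = -135*1/(51*(2 - 39/23)) = -135/(51*(7/23)) = -135/357/23 = -135*23/357 = -1035/119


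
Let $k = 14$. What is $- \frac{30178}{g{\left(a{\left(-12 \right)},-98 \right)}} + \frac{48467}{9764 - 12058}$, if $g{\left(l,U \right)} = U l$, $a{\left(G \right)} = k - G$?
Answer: $- \frac{6783198}{730639} \approx -9.2839$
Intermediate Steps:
$a{\left(G \right)} = 14 - G$
$- \frac{30178}{g{\left(a{\left(-12 \right)},-98 \right)}} + \frac{48467}{9764 - 12058} = - \frac{30178}{\left(-98\right) \left(14 - -12\right)} + \frac{48467}{9764 - 12058} = - \frac{30178}{\left(-98\right) \left(14 + 12\right)} + \frac{48467}{9764 - 12058} = - \frac{30178}{\left(-98\right) 26} + \frac{48467}{-2294} = - \frac{30178}{-2548} + 48467 \left(- \frac{1}{2294}\right) = \left(-30178\right) \left(- \frac{1}{2548}\right) - \frac{48467}{2294} = \frac{15089}{1274} - \frac{48467}{2294} = - \frac{6783198}{730639}$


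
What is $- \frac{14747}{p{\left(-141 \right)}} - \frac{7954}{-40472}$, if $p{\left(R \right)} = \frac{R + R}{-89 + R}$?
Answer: $- \frac{34317772823}{2853276} \approx -12028.0$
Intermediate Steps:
$p{\left(R \right)} = \frac{2 R}{-89 + R}$
$- \frac{14747}{p{\left(-141 \right)}} - \frac{7954}{-40472} = - \frac{14747}{2 \left(-141\right) \frac{1}{-89 - 141}} - \frac{7954}{-40472} = - \frac{14747}{2 \left(-141\right) \frac{1}{-230}} - - \frac{3977}{20236} = - \frac{14747}{2 \left(-141\right) \left(- \frac{1}{230}\right)} + \frac{3977}{20236} = - \frac{14747}{\frac{141}{115}} + \frac{3977}{20236} = \left(-14747\right) \frac{115}{141} + \frac{3977}{20236} = - \frac{1695905}{141} + \frac{3977}{20236} = - \frac{34317772823}{2853276}$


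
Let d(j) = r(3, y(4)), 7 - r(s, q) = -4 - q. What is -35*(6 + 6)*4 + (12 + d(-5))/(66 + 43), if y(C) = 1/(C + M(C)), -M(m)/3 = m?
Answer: -1464777/872 ≈ -1679.8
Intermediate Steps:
M(m) = -3*m
y(C) = -1/(2*C) (y(C) = 1/(C - 3*C) = 1/(-2*C) = -1/(2*C))
r(s, q) = 11 + q (r(s, q) = 7 - (-4 - q) = 7 + (4 + q) = 11 + q)
d(j) = 87/8 (d(j) = 11 - ½/4 = 11 - ½*¼ = 11 - ⅛ = 87/8)
-35*(6 + 6)*4 + (12 + d(-5))/(66 + 43) = -35*(6 + 6)*4 + (12 + 87/8)/(66 + 43) = -420*4 + (183/8)/109 = -35*48 + (183/8)*(1/109) = -1680 + 183/872 = -1464777/872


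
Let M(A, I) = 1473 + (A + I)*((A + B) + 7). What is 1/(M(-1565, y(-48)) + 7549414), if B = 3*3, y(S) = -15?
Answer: 1/9998307 ≈ 1.0002e-7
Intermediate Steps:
B = 9
M(A, I) = 1473 + (16 + A)*(A + I) (M(A, I) = 1473 + (A + I)*((A + 9) + 7) = 1473 + (A + I)*((9 + A) + 7) = 1473 + (A + I)*(16 + A) = 1473 + (16 + A)*(A + I))
1/(M(-1565, y(-48)) + 7549414) = 1/((1473 + (-1565)² + 16*(-1565) + 16*(-15) - 1565*(-15)) + 7549414) = 1/((1473 + 2449225 - 25040 - 240 + 23475) + 7549414) = 1/(2448893 + 7549414) = 1/9998307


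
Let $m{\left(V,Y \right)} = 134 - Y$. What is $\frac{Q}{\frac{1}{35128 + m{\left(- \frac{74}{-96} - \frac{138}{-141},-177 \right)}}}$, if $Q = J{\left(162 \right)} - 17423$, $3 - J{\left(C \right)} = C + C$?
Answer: $-628829616$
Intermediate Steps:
$J{\left(C \right)} = 3 - 2 C$ ($J{\left(C \right)} = 3 - \left(C + C\right) = 3 - 2 C$)
$Q = -17744$ ($Q = \left(3 - 324\right) - 17423 = -321 - 17423 = -17744$)
$\frac{Q}{\frac{1}{35128 + m{\left(- \frac{74}{-96} - \frac{138}{-141},-177 \right)}}} = - \frac{17744}{\frac{1}{35128 + \left(134 - -177\right)}} = - \frac{17744}{\frac{1}{35128 + \left(134 + 177\right)}} = - \frac{17744}{\frac{1}{35128 + 311}} = - \frac{17744}{\frac{1}{35439}} = - 17744 \frac{1}{\frac{1}{35439}} = \left(-17744\right) 35439 = -628829616$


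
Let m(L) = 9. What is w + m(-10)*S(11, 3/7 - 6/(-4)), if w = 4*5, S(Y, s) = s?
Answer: 523/14 ≈ 37.357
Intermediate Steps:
w = 20
w + m(-10)*S(11, 3/7 - 6/(-4)) = 20 + 9*(3/7 - 6/(-4)) = 20 + 9*(3*(1/7) - 6*(-1/4)) = 20 + 9*(3/7 + 3/2) = 20 + 9*(27/14) = 20 + 243/14 = 523/14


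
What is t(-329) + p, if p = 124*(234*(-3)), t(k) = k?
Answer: -87377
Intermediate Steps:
p = -87048 (p = 124*(-702) = -87048)
t(-329) + p = -329 - 87048 = -87377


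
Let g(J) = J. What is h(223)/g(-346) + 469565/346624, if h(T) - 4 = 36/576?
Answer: 80530665/59965952 ≈ 1.3429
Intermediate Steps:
h(T) = 65/16 (h(T) = 4 + 36/576 = 4 + 36*(1/576) = 4 + 1/16 = 65/16)
h(223)/g(-346) + 469565/346624 = (65/16)/(-346) + 469565/346624 = (65/16)*(-1/346) + 469565*(1/346624) = -65/5536 + 469565/346624 = 80530665/59965952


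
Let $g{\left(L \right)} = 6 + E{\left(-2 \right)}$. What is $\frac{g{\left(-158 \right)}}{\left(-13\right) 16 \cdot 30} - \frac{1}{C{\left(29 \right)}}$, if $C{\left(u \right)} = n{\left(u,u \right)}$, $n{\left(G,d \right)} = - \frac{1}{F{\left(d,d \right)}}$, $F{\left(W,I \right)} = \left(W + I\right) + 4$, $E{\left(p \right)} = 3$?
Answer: $\frac{128957}{2080} \approx 61.999$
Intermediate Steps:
$g{\left(L \right)} = 9$ ($g{\left(L \right)} = 6 + 3 = 9$)
$F{\left(W,I \right)} = 4 + I + W$ ($F{\left(W,I \right)} = \left(I + W\right) + 4 = 4 + I + W$)
$n{\left(G,d \right)} = - \frac{1}{4 + 2 d}$ ($n{\left(G,d \right)} = - \frac{1}{4 + d + d} = - \frac{1}{4 + 2 d}$)
$C{\left(u \right)} = - \frac{1}{4 + 2 u}$
$\frac{g{\left(-158 \right)}}{\left(-13\right) 16 \cdot 30} - \frac{1}{C{\left(29 \right)}} = \frac{9}{\left(-13\right) 16 \cdot 30} - \frac{1}{\left(-1\right) \frac{1}{4 + 2 \cdot 29}} = \frac{9}{\left(-208\right) 30} - \frac{1}{\left(-1\right) \frac{1}{4 + 58}} = \frac{9}{-6240} - \frac{1}{\left(-1\right) \frac{1}{62}} = 9 \left(- \frac{1}{6240}\right) - \frac{1}{\left(-1\right) \frac{1}{62}} = - \frac{3}{2080} - \frac{1}{- \frac{1}{62}} = - \frac{3}{2080} - -62 = - \frac{3}{2080} + 62 = \frac{128957}{2080}$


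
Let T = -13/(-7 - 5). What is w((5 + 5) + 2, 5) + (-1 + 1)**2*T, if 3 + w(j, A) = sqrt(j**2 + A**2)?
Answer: 10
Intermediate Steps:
T = 13/12 (T = -13/(-12) = -13*(-1/12) = 13/12 ≈ 1.0833)
w(j, A) = -3 + sqrt(A**2 + j**2) (w(j, A) = -3 + sqrt(j**2 + A**2) = -3 + sqrt(A**2 + j**2))
w((5 + 5) + 2, 5) + (-1 + 1)**2*T = (-3 + sqrt(5**2 + ((5 + 5) + 2)**2)) + (-1 + 1)**2*(13/12) = (-3 + sqrt(25 + (10 + 2)**2)) + 0**2*(13/12) = (-3 + sqrt(25 + 12**2)) + 0*(13/12) = (-3 + sqrt(25 + 144)) + 0 = (-3 + sqrt(169)) + 0 = (-3 + 13) + 0 = 10 + 0 = 10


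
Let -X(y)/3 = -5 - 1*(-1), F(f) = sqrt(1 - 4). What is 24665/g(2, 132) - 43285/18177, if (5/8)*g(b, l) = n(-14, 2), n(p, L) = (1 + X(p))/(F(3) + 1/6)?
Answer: 738222895/3780816 + 123325*I*sqrt(3)/104 ≈ 195.25 + 2053.9*I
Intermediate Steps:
F(f) = I*sqrt(3) (F(f) = sqrt(-3) = I*sqrt(3))
X(y) = 12 (X(y) = -3*(-5 - 1*(-1)) = -3*(-5 + 1) = -3*(-4) = 12)
n(p, L) = 13/(1/6 + I*sqrt(3)) (n(p, L) = (1 + 12)/(I*sqrt(3) + 1/6) = 13/(I*sqrt(3) + 1/6) = 13/(1/6 + I*sqrt(3)))
g(b, l) = 624/545 - 3744*I*sqrt(3)/545 (g(b, l) = 8*(78/109 - 468*I*sqrt(3)/109)/5 = 624/545 - 3744*I*sqrt(3)/545)
24665/g(2, 132) - 43285/18177 = 24665/(624/545 - 3744*I*sqrt(3)/545) - 43285/18177 = -43285/18177 + 24665/(624/545 - 3744*I*sqrt(3)/545)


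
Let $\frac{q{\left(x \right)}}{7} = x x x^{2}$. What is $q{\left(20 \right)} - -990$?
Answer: $1120990$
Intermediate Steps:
$q{\left(x \right)} = 7 x^{4}$ ($q{\left(x \right)} = 7 x x x^{2} = 7 x^{2} x^{2} = 7 x^{4}$)
$q{\left(20 \right)} - -990 = 7 \cdot 20^{4} - -990 = 7 \cdot 160000 + 990 = 1120000 + 990 = 1120990$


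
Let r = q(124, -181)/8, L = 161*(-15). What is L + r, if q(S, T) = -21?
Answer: -19341/8 ≈ -2417.6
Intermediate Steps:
L = -2415
r = -21/8 ≈ -2.6250
L + r = -2415 - 21/8 = -19341/8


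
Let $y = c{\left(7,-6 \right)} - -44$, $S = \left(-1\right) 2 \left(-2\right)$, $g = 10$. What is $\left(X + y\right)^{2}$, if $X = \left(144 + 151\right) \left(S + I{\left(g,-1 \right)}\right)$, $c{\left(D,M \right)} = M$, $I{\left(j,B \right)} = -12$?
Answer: $5391684$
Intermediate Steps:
$S = 4$ ($S = \left(-2\right) \left(-2\right) = 4$)
$y = 38$ ($y = -6 - -44 = -6 + 44 = 38$)
$X = -2360$ ($X = \left(144 + 151\right) \left(4 - 12\right) = 295 \left(-8\right) = -2360$)
$\left(X + y\right)^{2} = \left(-2360 + 38\right)^{2} = \left(-2322\right)^{2} = 5391684$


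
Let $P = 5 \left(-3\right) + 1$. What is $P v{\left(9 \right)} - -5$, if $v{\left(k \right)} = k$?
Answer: $-121$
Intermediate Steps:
$P = -14$ ($P = -15 + 1 = -14$)
$P v{\left(9 \right)} - -5 = \left(-14\right) 9 - -5 = -126 + \left(-1 + 6\right) = -126 + 5 = -121$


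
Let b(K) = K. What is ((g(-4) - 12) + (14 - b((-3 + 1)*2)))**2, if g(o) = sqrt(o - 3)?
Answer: (6 + I*sqrt(7))**2 ≈ 29.0 + 31.749*I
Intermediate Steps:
g(o) = sqrt(-3 + o)
((g(-4) - 12) + (14 - b((-3 + 1)*2)))**2 = ((sqrt(-3 - 4) - 12) + (14 - (-3 + 1)*2))**2 = ((sqrt(-7) - 12) + (14 - (-2)*2))**2 = ((I*sqrt(7) - 12) + (14 - 1*(-4)))**2 = ((-12 + I*sqrt(7)) + (14 + 4))**2 = ((-12 + I*sqrt(7)) + 18)**2 = (6 + I*sqrt(7))**2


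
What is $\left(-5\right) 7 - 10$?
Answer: $-45$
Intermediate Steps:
$\left(-5\right) 7 - 10 = -35 - 10 = -45$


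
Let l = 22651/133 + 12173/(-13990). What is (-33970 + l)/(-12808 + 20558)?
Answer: -62891691419/14420192500 ≈ -4.3614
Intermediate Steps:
l = 315268481/1860670 (l = 22651*(1/133) + 12173*(-1/13990) = 22651/133 - 12173/13990 = 315268481/1860670 ≈ 169.44)
(-33970 + l)/(-12808 + 20558) = (-33970 + 315268481/1860670)/(-12808 + 20558) = -62891691419/1860670/7750 = -62891691419/1860670*1/7750 = -62891691419/14420192500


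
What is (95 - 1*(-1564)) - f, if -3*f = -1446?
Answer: 1177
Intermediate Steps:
f = 482 (f = -1/3*(-1446) = 482)
(95 - 1*(-1564)) - f = (95 - 1*(-1564)) - 1*482 = (95 + 1564) - 482 = 1659 - 482 = 1177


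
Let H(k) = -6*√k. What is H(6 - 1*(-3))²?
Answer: 324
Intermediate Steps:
H(6 - 1*(-3))² = (-6*√(6 - 1*(-3)))² = (-6*√(6 + 3))² = (-6*√9)² = (-6*3)² = (-18)² = 324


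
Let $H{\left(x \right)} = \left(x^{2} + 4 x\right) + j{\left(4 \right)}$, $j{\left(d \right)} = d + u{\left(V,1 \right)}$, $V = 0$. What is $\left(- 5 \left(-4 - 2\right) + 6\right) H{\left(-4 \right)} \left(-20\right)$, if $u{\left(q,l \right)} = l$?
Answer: $-3600$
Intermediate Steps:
$j{\left(d \right)} = 1 + d$ ($j{\left(d \right)} = d + 1 = 1 + d$)
$H{\left(x \right)} = 5 + x^{2} + 4 x$ ($H{\left(x \right)} = \left(x^{2} + 4 x\right) + \left(1 + 4\right) = \left(x^{2} + 4 x\right) + 5 = 5 + x^{2} + 4 x$)
$\left(- 5 \left(-4 - 2\right) + 6\right) H{\left(-4 \right)} \left(-20\right) = \left(- 5 \left(-4 - 2\right) + 6\right) \left(5 + \left(-4\right)^{2} + 4 \left(-4\right)\right) \left(-20\right) = \left(\left(-5\right) \left(-6\right) + 6\right) \left(5 + 16 - 16\right) \left(-20\right) = \left(30 + 6\right) 5 \left(-20\right) = 36 \cdot 5 \left(-20\right) = 180 \left(-20\right) = -3600$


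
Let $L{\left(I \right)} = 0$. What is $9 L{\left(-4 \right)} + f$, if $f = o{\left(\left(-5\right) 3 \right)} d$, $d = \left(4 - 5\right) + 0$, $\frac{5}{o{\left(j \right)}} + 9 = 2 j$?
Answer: $\frac{5}{39} \approx 0.12821$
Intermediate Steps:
$o{\left(j \right)} = \frac{5}{-9 + 2 j}$
$d = -1$ ($d = -1 + 0 = -1$)
$f = \frac{5}{39}$ ($f = \frac{5}{-9 + 2 \left(\left(-5\right) 3\right)} \left(-1\right) = \frac{5}{-9 + 2 \left(-15\right)} \left(-1\right) = \frac{5}{-9 - 30} \left(-1\right) = \frac{5}{-39} \left(-1\right) = 5 \left(- \frac{1}{39}\right) \left(-1\right) = \left(- \frac{5}{39}\right) \left(-1\right) = \frac{5}{39} \approx 0.12821$)
$9 L{\left(-4 \right)} + f = 9 \cdot 0 + \frac{5}{39} = 0 + \frac{5}{39} = \frac{5}{39}$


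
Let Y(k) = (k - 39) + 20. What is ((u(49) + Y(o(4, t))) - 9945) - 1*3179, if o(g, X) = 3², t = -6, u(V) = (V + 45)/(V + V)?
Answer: -643519/49 ≈ -13133.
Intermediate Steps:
u(V) = (45 + V)/(2*V) (u(V) = (45 + V)/((2*V)) = (45 + V)*(1/(2*V)) = (45 + V)/(2*V))
o(g, X) = 9
Y(k) = -19 + k (Y(k) = (-39 + k) + 20 = -19 + k)
((u(49) + Y(o(4, t))) - 9945) - 1*3179 = (((½)*(45 + 49)/49 + (-19 + 9)) - 9945) - 1*3179 = (((½)*(1/49)*94 - 10) - 9945) - 3179 = ((47/49 - 10) - 9945) - 3179 = (-443/49 - 9945) - 3179 = -487748/49 - 3179 = -643519/49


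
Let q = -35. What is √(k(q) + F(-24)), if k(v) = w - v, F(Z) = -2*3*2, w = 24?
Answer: √47 ≈ 6.8557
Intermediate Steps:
F(Z) = -12 (F(Z) = -6*2 = -12)
k(v) = 24 - v
√(k(q) + F(-24)) = √((24 - 1*(-35)) - 12) = √((24 + 35) - 12) = √(59 - 12) = √47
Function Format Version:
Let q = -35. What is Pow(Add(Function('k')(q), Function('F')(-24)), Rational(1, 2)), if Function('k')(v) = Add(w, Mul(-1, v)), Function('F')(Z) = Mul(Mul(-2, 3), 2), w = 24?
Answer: Pow(47, Rational(1, 2)) ≈ 6.8557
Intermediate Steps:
Function('F')(Z) = -12 (Function('F')(Z) = Mul(-6, 2) = -12)
Function('k')(v) = Add(24, Mul(-1, v))
Pow(Add(Function('k')(q), Function('F')(-24)), Rational(1, 2)) = Pow(Add(Add(24, Mul(-1, -35)), -12), Rational(1, 2)) = Pow(Add(Add(24, 35), -12), Rational(1, 2)) = Pow(Add(59, -12), Rational(1, 2)) = Pow(47, Rational(1, 2))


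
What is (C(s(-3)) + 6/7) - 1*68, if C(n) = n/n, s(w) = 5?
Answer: -463/7 ≈ -66.143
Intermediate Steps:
C(n) = 1
(C(s(-3)) + 6/7) - 1*68 = (1 + 6/7) - 1*68 = (1 + (⅐)*6) - 68 = (1 + 6/7) - 68 = 13/7 - 68 = -463/7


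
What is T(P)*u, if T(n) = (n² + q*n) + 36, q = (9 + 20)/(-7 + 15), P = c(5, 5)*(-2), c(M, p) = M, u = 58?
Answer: 11571/2 ≈ 5785.5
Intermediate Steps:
P = -10 (P = 5*(-2) = -10)
q = 29/8 ≈ 3.6250
T(n) = 36 + n² + 29*n/8 (T(n) = (n² + 29*n/8) + 36 = 36 + n² + 29*n/8)
T(P)*u = (36 + (-10)² + (29/8)*(-10))*58 = (36 + 100 - 145/4)*58 = (399/4)*58 = 11571/2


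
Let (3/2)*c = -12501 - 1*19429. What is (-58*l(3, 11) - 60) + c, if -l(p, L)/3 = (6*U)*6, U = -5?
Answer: -158000/3 ≈ -52667.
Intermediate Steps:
l(p, L) = 540 (l(p, L) = -3*6*(-5)*6 = -(-90)*6 = -3*(-180) = 540)
c = -63860/3 (c = 2*(-12501 - 1*19429)/3 = 2*(-12501 - 19429)/3 = (2/3)*(-31930) = -63860/3 ≈ -21287.)
(-58*l(3, 11) - 60) + c = (-58*540 - 60) - 63860/3 = (-31320 - 60) - 63860/3 = -31380 - 63860/3 = -158000/3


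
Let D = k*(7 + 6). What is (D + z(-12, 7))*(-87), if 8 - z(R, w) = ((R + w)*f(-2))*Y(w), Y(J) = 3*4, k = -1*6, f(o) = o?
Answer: 16530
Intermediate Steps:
k = -6
Y(J) = 12
z(R, w) = 8 + 24*R + 24*w (z(R, w) = 8 - (R + w)*(-2)*12 = 8 - (-2*R - 2*w)*12 = 8 - (-24*R - 24*w) = 8 + (24*R + 24*w) = 8 + 24*R + 24*w)
D = -78 (D = -6*(7 + 6) = -6*13 = -78)
(D + z(-12, 7))*(-87) = (-78 + (8 + 24*(-12) + 24*7))*(-87) = (-78 + (8 - 288 + 168))*(-87) = (-78 - 112)*(-87) = -190*(-87) = 16530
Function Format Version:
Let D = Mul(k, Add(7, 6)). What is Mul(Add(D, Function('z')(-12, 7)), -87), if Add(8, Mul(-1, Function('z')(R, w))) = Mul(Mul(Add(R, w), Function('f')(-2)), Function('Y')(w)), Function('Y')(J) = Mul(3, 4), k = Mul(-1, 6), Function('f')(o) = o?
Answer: 16530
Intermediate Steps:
k = -6
Function('Y')(J) = 12
Function('z')(R, w) = Add(8, Mul(24, R), Mul(24, w)) (Function('z')(R, w) = Add(8, Mul(-1, Mul(Mul(Add(R, w), -2), 12))) = Add(8, Mul(-1, Mul(Add(Mul(-2, R), Mul(-2, w)), 12))) = Add(8, Mul(-1, Add(Mul(-24, R), Mul(-24, w)))) = Add(8, Add(Mul(24, R), Mul(24, w))) = Add(8, Mul(24, R), Mul(24, w)))
D = -78 (D = Mul(-6, Add(7, 6)) = Mul(-6, 13) = -78)
Mul(Add(D, Function('z')(-12, 7)), -87) = Mul(Add(-78, Add(8, Mul(24, -12), Mul(24, 7))), -87) = Mul(Add(-78, Add(8, -288, 168)), -87) = Mul(Add(-78, -112), -87) = Mul(-190, -87) = 16530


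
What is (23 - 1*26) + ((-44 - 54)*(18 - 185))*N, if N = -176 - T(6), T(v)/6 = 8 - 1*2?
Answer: -3469595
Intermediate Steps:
T(v) = 36 (T(v) = 6*(8 - 1*2) = 6*(8 - 2) = 6*6 = 36)
N = -212 (N = -176 - 1*36 = -176 - 36 = -212)
(23 - 1*26) + ((-44 - 54)*(18 - 185))*N = (23 - 1*26) + ((-44 - 54)*(18 - 185))*(-212) = (23 - 26) - 98*(-167)*(-212) = -3 + 16366*(-212) = -3 - 3469592 = -3469595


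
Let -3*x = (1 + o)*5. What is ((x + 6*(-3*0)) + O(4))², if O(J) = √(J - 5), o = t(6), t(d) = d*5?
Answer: 24016/9 - 310*I/3 ≈ 2668.4 - 103.33*I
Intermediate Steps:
t(d) = 5*d
o = 30 (o = 5*6 = 30)
O(J) = √(-5 + J)
x = -155/3 (x = -(1 + 30)*5/3 = -31*5/3 = -⅓*155 = -155/3 ≈ -51.667)
((x + 6*(-3*0)) + O(4))² = ((-155/3 + 6*(-3*0)) + √(-5 + 4))² = ((-155/3 + 6*0) + √(-1))² = ((-155/3 + 0) + I)² = (-155/3 + I)²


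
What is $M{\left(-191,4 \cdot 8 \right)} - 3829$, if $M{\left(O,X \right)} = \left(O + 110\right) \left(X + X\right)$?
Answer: $-9013$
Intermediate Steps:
$M{\left(O,X \right)} = 2 X \left(110 + O\right)$ ($M{\left(O,X \right)} = \left(110 + O\right) 2 X = 2 X \left(110 + O\right)$)
$M{\left(-191,4 \cdot 8 \right)} - 3829 = 2 \cdot 4 \cdot 8 \left(110 - 191\right) - 3829 = 2 \cdot 32 \left(-81\right) - 3829 = -5184 - 3829 = -9013$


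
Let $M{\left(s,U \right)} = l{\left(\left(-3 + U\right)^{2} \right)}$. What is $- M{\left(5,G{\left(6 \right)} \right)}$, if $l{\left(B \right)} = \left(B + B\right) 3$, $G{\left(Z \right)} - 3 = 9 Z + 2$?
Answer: $-18816$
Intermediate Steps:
$G{\left(Z \right)} = 5 + 9 Z$ ($G{\left(Z \right)} = 3 + \left(9 Z + 2\right) = 3 + \left(2 + 9 Z\right) = 5 + 9 Z$)
$l{\left(B \right)} = 6 B$ ($l{\left(B \right)} = 2 B 3 = 6 B$)
$M{\left(s,U \right)} = 6 \left(-3 + U\right)^{2}$
$- M{\left(5,G{\left(6 \right)} \right)} = - 6 \left(-3 + \left(5 + 9 \cdot 6\right)\right)^{2} = - 6 \left(-3 + \left(5 + 54\right)\right)^{2} = - 6 \left(-3 + 59\right)^{2} = - 6 \cdot 56^{2} = - 6 \cdot 3136 = \left(-1\right) 18816 = -18816$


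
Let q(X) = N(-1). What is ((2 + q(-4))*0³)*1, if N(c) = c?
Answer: 0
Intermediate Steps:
q(X) = -1
((2 + q(-4))*0³)*1 = ((2 - 1)*0³)*1 = (1*0)*1 = 0*1 = 0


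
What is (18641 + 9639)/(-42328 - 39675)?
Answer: -28280/82003 ≈ -0.34487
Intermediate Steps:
(18641 + 9639)/(-42328 - 39675) = 28280/(-82003) = 28280*(-1/82003) = -28280/82003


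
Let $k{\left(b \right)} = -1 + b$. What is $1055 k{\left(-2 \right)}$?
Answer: $-3165$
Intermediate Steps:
$1055 k{\left(-2 \right)} = 1055 \left(-1 - 2\right) = 1055 \left(-3\right) = -3165$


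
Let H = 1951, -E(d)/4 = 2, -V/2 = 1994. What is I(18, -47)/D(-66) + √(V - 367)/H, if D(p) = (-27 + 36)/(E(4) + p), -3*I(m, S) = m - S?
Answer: 4810/27 + I*√4355/1951 ≈ 178.15 + 0.033825*I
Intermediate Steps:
V = -3988 (V = -2*1994 = -3988)
E(d) = -8 (E(d) = -4*2 = -8)
I(m, S) = -m/3 + S/3 (I(m, S) = -(m - S)/3 = -m/3 + S/3)
D(p) = 9/(-8 + p) (D(p) = (-27 + 36)/(-8 + p) = 9/(-8 + p))
I(18, -47)/D(-66) + √(V - 367)/H = (-⅓*18 + (⅓)*(-47))/((9/(-8 - 66))) + √(-3988 - 367)/1951 = (-6 - 47/3)/((9/(-74))) + √(-4355)*(1/1951) = -65/(3*(9*(-1/74))) + (I*√4355)*(1/1951) = -65/(3*(-9/74)) + I*√4355/1951 = -65/3*(-74/9) + I*√4355/1951 = 4810/27 + I*√4355/1951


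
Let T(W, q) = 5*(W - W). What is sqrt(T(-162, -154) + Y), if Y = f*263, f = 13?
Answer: sqrt(3419) ≈ 58.472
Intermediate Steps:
T(W, q) = 0 (T(W, q) = 5*0 = 0)
Y = 3419 (Y = 13*263 = 3419)
sqrt(T(-162, -154) + Y) = sqrt(0 + 3419) = sqrt(3419)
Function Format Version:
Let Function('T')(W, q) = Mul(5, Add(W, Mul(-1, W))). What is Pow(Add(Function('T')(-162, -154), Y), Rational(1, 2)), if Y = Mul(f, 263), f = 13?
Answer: Pow(3419, Rational(1, 2)) ≈ 58.472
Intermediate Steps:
Function('T')(W, q) = 0 (Function('T')(W, q) = Mul(5, 0) = 0)
Y = 3419 (Y = Mul(13, 263) = 3419)
Pow(Add(Function('T')(-162, -154), Y), Rational(1, 2)) = Pow(Add(0, 3419), Rational(1, 2)) = Pow(3419, Rational(1, 2))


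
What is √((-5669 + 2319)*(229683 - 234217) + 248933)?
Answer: √15437833 ≈ 3929.1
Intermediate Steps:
√((-5669 + 2319)*(229683 - 234217) + 248933) = √(-3350*(-4534) + 248933) = √(15188900 + 248933) = √15437833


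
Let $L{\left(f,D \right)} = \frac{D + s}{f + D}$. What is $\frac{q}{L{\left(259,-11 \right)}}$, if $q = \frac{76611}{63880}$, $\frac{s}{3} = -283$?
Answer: $- \frac{2374941}{6867100} \approx -0.34584$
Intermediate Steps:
$s = -849$ ($s = 3 \left(-283\right) = -849$)
$q = \frac{76611}{63880}$ ($q = 76611 \cdot \frac{1}{63880} = \frac{76611}{63880} \approx 1.1993$)
$L{\left(f,D \right)} = \frac{-849 + D}{D + f}$ ($L{\left(f,D \right)} = \frac{D - 849}{f + D} = \frac{-849 + D}{D + f}$)
$\frac{q}{L{\left(259,-11 \right)}} = \frac{76611}{63880 \frac{-849 - 11}{-11 + 259}} = \frac{76611}{63880 \cdot \frac{1}{248} \left(-860\right)} = \frac{76611}{63880 \left(- \frac{215}{62}\right)} = \frac{76611}{63880} \left(- \frac{62}{215}\right) = - \frac{2374941}{6867100}$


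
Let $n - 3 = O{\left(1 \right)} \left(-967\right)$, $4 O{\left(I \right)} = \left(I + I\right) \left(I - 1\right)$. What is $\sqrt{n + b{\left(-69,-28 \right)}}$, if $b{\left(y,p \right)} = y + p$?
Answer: $i \sqrt{94} \approx 9.6954 i$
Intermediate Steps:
$O{\left(I \right)} = \frac{I \left(-1 + I\right)}{2}$ ($O{\left(I \right)} = \frac{\left(I + I\right) \left(I - 1\right)}{4} = \frac{2 I \left(-1 + I\right)}{4} = \frac{I \left(-1 + I\right)}{2}$)
$b{\left(y,p \right)} = p + y$
$n = 3$ ($n = 3 + \frac{1}{2} \cdot 1 \left(-1 + 1\right) \left(-967\right) = 3 + \frac{1}{2} \cdot 1 \cdot 0 \left(-967\right) = 3 + 0 \left(-967\right) = 3 + 0 = 3$)
$\sqrt{n + b{\left(-69,-28 \right)}} = \sqrt{3 - 97} = \sqrt{-94} = i \sqrt{94}$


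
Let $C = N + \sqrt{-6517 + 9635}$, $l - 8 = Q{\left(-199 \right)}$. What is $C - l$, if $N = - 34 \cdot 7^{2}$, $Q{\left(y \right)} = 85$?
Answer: $-1759 + \sqrt{3118} \approx -1703.2$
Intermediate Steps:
$N = -1666$ ($N = \left(-34\right) 49 = -1666$)
$l = 93$ ($l = 8 + 85 = 93$)
$C = -1666 + \sqrt{3118}$ ($C = -1666 + \sqrt{-6517 + 9635} = -1666 + \sqrt{3118} \approx -1610.2$)
$C - l = \left(-1666 + \sqrt{3118}\right) - 93 = -1759 + \sqrt{3118}$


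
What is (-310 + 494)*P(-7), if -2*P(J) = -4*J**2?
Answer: 18032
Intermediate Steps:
P(J) = 2*J**2 (P(J) = -(-2)*J**2 = 2*J**2)
(-310 + 494)*P(-7) = (-310 + 494)*(2*(-7)**2) = 184*(2*49) = 184*98 = 18032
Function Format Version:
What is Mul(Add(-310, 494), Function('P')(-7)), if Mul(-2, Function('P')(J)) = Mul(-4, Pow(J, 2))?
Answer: 18032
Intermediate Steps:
Function('P')(J) = Mul(2, Pow(J, 2)) (Function('P')(J) = Mul(Rational(-1, 2), Mul(-4, Pow(J, 2))) = Mul(2, Pow(J, 2)))
Mul(Add(-310, 494), Function('P')(-7)) = Mul(Add(-310, 494), Mul(2, Pow(-7, 2))) = Mul(184, Mul(2, 49)) = Mul(184, 98) = 18032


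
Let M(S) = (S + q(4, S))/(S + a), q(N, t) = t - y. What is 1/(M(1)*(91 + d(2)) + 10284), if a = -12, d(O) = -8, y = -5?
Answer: 11/112543 ≈ 9.7740e-5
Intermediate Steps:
q(N, t) = 5 + t (q(N, t) = t - 1*(-5) = t + 5 = 5 + t)
M(S) = (5 + 2*S)/(-12 + S) (M(S) = (S + (5 + S))/(S - 12) = (5 + 2*S)/(-12 + S))
1/(M(1)*(91 + d(2)) + 10284) = 1/(((5 + 2*1)/(-12 + 1))*(91 - 8) + 10284) = 1/(((5 + 2)/(-11))*83 + 10284) = 1/(-1/11*7*83 + 10284) = 1/(-7/11*83 + 10284) = 1/(-581/11 + 10284) = 1/(112543/11) = 11/112543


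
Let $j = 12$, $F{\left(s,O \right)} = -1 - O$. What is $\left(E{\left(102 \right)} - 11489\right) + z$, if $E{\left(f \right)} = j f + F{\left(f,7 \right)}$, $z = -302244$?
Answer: $-312517$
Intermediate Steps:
$E{\left(f \right)} = -8 + 12 f$ ($E{\left(f \right)} = 12 f - 8 = -8 + 12 f$)
$\left(E{\left(102 \right)} - 11489\right) + z = \left(\left(-8 + 12 \cdot 102\right) - 11489\right) - 302244 = \left(\left(-8 + 1224\right) - 11489\right) - 302244 = \left(1216 - 11489\right) - 302244 = -10273 - 302244 = -312517$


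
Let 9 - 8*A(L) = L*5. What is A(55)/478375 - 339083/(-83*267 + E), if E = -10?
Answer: 648832371757/42424208500 ≈ 15.294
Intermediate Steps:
A(L) = 9/8 - 5*L/8 (A(L) = 9/8 - L*5/8 = 9/8 - 5*L/8)
A(55)/478375 - 339083/(-83*267 + E) = (9/8 - 5/8*55)/478375 - 339083/(-83*267 - 10) = (9/8 - 275/8)*(1/478375) - 339083/(-22161 - 10) = -133/4*1/478375 - 339083/(-22171) = -133/1913500 - 339083*(-1/22171) = -133/1913500 + 339083/22171 = 648832371757/42424208500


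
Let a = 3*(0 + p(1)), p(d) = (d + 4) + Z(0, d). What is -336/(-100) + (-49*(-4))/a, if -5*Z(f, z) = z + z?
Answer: 30296/1725 ≈ 17.563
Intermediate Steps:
Z(f, z) = -2*z/5 (Z(f, z) = -(z + z)/5 = -2*z/5)
p(d) = 4 + 3*d/5 (p(d) = (d + 4) - 2*d/5 = (4 + d) - 2*d/5 = 4 + 3*d/5)
a = 69/5 (a = 3*(0 + (4 + (⅗)*1)) = 3*(0 + (4 + ⅗)) = 3*(0 + 23/5) = 3*(23/5) = 69/5 ≈ 13.800)
-336/(-100) + (-49*(-4))/a = -336/(-100) + (-49*(-4))/(69/5) = -336*(-1/100) + 196*(5/69) = 84/25 + 980/69 = 30296/1725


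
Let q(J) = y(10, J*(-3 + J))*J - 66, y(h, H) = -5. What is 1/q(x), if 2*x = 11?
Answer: -2/187 ≈ -0.010695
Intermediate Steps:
x = 11/2 (x = (½)*11 = 11/2 ≈ 5.5000)
q(J) = -66 - 5*J (q(J) = -5*J - 66 = -66 - 5*J)
1/q(x) = 1/(-66 - 5*11/2) = 1/(-66 - 55/2) = 1/(-187/2) = -2/187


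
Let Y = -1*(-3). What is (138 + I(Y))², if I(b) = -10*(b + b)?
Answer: 6084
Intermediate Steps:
Y = 3
I(b) = -20*b
(138 + I(Y))² = (138 - 20*3)² = (138 - 60)² = 78² = 6084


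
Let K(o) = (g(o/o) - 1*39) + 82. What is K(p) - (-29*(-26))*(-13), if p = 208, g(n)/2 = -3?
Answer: 9839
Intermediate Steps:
g(n) = -6 (g(n) = 2*(-3) = -6)
K(o) = 37 (K(o) = (-6 - 1*39) + 82 = (-6 - 39) + 82 = -45 + 82 = 37)
K(p) - (-29*(-26))*(-13) = 37 - (-29*(-26))*(-13) = 37 - 754*(-13) = 37 - 1*(-9802) = 37 + 9802 = 9839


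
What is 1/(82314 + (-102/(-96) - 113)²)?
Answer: 256/24280065 ≈ 1.0544e-5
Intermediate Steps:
1/(82314 + (-102/(-96) - 113)²) = 1/(82314 + (-102*(-1/96) - 113)²) = 1/(82314 + (17/16 - 113)²) = 1/(82314 + (-1791/16)²) = 1/(82314 + 3207681/256) = 1/(24280065/256) = 256/24280065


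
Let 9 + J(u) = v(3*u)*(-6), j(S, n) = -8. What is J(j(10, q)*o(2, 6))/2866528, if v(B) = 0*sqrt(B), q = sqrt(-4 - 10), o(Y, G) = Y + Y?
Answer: -9/2866528 ≈ -3.1397e-6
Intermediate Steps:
o(Y, G) = 2*Y
q = I*sqrt(14) (q = sqrt(-14) = I*sqrt(14) ≈ 3.7417*I)
v(B) = 0
J(u) = -9 (J(u) = -9 + 0*(-6) = -9 + 0 = -9)
J(j(10, q)*o(2, 6))/2866528 = -9/2866528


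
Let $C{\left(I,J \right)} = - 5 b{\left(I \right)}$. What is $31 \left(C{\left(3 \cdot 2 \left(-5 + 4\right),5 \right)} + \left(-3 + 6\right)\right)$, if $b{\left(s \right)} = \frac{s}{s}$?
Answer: $-62$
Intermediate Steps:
$b{\left(s \right)} = 1$
$C{\left(I,J \right)} = -5$ ($C{\left(I,J \right)} = \left(-5\right) 1 = -5$)
$31 \left(C{\left(3 \cdot 2 \left(-5 + 4\right),5 \right)} + \left(-3 + 6\right)\right) = 31 \left(-5 + \left(-3 + 6\right)\right) = 31 \left(-5 + 3\right) = 31 \left(-2\right) = -62$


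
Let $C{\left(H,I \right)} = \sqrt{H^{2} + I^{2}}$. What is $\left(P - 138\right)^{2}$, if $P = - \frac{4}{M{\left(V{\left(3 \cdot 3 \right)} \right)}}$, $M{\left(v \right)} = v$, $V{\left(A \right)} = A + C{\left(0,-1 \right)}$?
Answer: $\frac{478864}{25} \approx 19155.0$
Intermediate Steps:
$V{\left(A \right)} = 1 + A$ ($V{\left(A \right)} = A + \sqrt{0^{2} + \left(-1\right)^{2}} = A + \sqrt{0 + 1} = A + \sqrt{1} = A + 1 = 1 + A$)
$P = - \frac{2}{5}$ ($P = - \frac{4}{1 + 3 \cdot 3} = - \frac{4}{1 + 9} = - \frac{4}{10} = \left(-4\right) \frac{1}{10} = - \frac{2}{5} \approx -0.4$)
$\left(P - 138\right)^{2} = \left(- \frac{2}{5} - 138\right)^{2} = \left(- \frac{692}{5}\right)^{2} = \frac{478864}{25}$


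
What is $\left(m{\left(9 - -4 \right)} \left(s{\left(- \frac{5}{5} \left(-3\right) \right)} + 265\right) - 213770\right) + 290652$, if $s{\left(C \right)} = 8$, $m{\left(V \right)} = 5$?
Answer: $78247$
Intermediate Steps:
$\left(m{\left(9 - -4 \right)} \left(s{\left(- \frac{5}{5} \left(-3\right) \right)} + 265\right) - 213770\right) + 290652 = \left(5 \left(8 + 265\right) - 213770\right) + 290652 = \left(5 \cdot 273 - 213770\right) + 290652 = \left(1365 - 213770\right) + 290652 = -212405 + 290652 = 78247$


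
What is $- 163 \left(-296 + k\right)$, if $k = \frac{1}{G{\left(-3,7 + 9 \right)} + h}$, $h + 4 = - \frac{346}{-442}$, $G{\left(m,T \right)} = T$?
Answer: $\frac{136264577}{2825} \approx 48235.0$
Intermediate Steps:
$h = - \frac{711}{221}$ ($h = -4 - \frac{346}{-442} = -4 - - \frac{173}{221} = -4 + \frac{173}{221} = - \frac{711}{221} \approx -3.2172$)
$k = \frac{221}{2825}$ ($k = \frac{1}{\left(7 + 9\right) - \frac{711}{221}} = \frac{1}{16 - \frac{711}{221}} = \frac{1}{\frac{2825}{221}} = \frac{221}{2825} \approx 0.07823$)
$- 163 \left(-296 + k\right) = - 163 \left(-296 + \frac{221}{2825}\right) = \left(-163\right) \left(- \frac{835979}{2825}\right) = \frac{136264577}{2825}$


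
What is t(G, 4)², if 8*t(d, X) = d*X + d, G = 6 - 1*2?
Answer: 25/4 ≈ 6.2500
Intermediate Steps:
G = 4 (G = 6 - 2 = 4)
t(d, X) = d/8 + X*d/8 (t(d, X) = (d*X + d)/8 = (X*d + d)/8 = (d + X*d)/8 = d/8 + X*d/8)
t(G, 4)² = ((⅛)*4*(1 + 4))² = ((⅛)*4*5)² = (5/2)² = 25/4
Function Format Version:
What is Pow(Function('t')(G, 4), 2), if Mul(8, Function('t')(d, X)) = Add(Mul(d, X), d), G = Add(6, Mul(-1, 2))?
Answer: Rational(25, 4) ≈ 6.2500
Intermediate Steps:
G = 4 (G = Add(6, -2) = 4)
Function('t')(d, X) = Add(Mul(Rational(1, 8), d), Mul(Rational(1, 8), X, d)) (Function('t')(d, X) = Mul(Rational(1, 8), Add(Mul(d, X), d)) = Mul(Rational(1, 8), Add(Mul(X, d), d)) = Mul(Rational(1, 8), Add(d, Mul(X, d))) = Add(Mul(Rational(1, 8), d), Mul(Rational(1, 8), X, d)))
Pow(Function('t')(G, 4), 2) = Pow(Mul(Rational(1, 8), 4, Add(1, 4)), 2) = Pow(Mul(Rational(1, 8), 4, 5), 2) = Pow(Rational(5, 2), 2) = Rational(25, 4)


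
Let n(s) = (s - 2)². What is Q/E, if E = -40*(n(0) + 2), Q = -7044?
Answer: 587/20 ≈ 29.350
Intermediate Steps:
n(s) = (-2 + s)²
E = -240 (E = -40*((-2 + 0)² + 2) = -40*((-2)² + 2) = -40*(4 + 2) = -40*6 = -240)
Q/E = -7044/(-240) = -7044*(-1/240) = 587/20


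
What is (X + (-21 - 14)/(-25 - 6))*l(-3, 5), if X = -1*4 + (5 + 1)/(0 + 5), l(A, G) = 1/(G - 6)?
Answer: 259/155 ≈ 1.6710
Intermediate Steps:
l(A, G) = 1/(-6 + G)
X = -14/5 (X = -4 + 6/5 = -14/5 ≈ -2.8000)
(X + (-21 - 14)/(-25 - 6))*l(-3, 5) = (-14/5 + (-21 - 14)/(-25 - 6))/(-6 + 5) = (-14/5 - 35/(-31))/(-1) = (-14/5 - 35*(-1/31))*(-1) = (-14/5 + 35/31)*(-1) = -259/155*(-1) = 259/155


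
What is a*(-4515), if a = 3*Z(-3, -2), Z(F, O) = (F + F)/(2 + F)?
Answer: -81270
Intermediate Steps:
Z(F, O) = 2*F/(2 + F) (Z(F, O) = (2*F)/(2 + F) = 2*F/(2 + F))
a = 18 (a = 3*(2*(-3)/(2 - 3)) = 3*(2*(-3)/(-1)) = 3*(2*(-3)*(-1)) = 3*6 = 18)
a*(-4515) = 18*(-4515) = -81270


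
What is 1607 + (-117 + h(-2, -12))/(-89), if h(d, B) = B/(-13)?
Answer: 1860808/1157 ≈ 1608.3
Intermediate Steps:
h(d, B) = -B/13 (h(d, B) = B*(-1/13) = -B/13)
1607 + (-117 + h(-2, -12))/(-89) = 1607 + (-117 - 1/13*(-12))/(-89) = 1607 - (-117 + 12/13)/89 = 1607 - 1/89*(-1509/13) = 1607 + 1509/1157 = 1860808/1157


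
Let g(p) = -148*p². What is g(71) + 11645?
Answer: -734423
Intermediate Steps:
g(71) + 11645 = -148*71² + 11645 = -148*5041 + 11645 = -746068 + 11645 = -734423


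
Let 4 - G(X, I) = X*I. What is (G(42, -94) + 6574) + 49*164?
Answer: 18562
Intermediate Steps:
G(X, I) = 4 - I*X (G(X, I) = 4 - X*I = 4 - I*X)
(G(42, -94) + 6574) + 49*164 = ((4 - 1*(-94)*42) + 6574) + 49*164 = ((4 + 3948) + 6574) + 8036 = (3952 + 6574) + 8036 = 10526 + 8036 = 18562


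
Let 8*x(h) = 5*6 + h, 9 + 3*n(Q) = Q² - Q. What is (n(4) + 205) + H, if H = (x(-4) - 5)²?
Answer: 3345/16 ≈ 209.06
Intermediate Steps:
n(Q) = -3 - Q/3 + Q²/3 (n(Q) = -3 + (Q² - Q)/3 = -3 + (-Q/3 + Q²/3) = -3 - Q/3 + Q²/3)
x(h) = 15/4 + h/8 (x(h) = (5*6 + h)/8 = (30 + h)/8 = 15/4 + h/8)
H = 49/16 (H = ((15/4 + (⅛)*(-4)) - 5)² = ((15/4 - ½) - 5)² = (13/4 - 5)² = (-7/4)² = 49/16 ≈ 3.0625)
(n(4) + 205) + H = ((-3 - ⅓*4 + (⅓)*4²) + 205) + 49/16 = ((-3 - 4/3 + (⅓)*16) + 205) + 49/16 = ((-3 - 4/3 + 16/3) + 205) + 49/16 = (1 + 205) + 49/16 = 206 + 49/16 = 3345/16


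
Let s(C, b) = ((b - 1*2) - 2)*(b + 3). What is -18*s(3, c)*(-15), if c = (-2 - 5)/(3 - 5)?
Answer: -1755/2 ≈ -877.50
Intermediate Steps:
c = 7/2 (c = -7/(-2) = -7*(-1/2) = 7/2 ≈ 3.5000)
s(C, b) = (-4 + b)*(3 + b) (s(C, b) = ((b - 2) - 2)*(3 + b) = ((-2 + b) - 2)*(3 + b) = (-4 + b)*(3 + b))
-18*s(3, c)*(-15) = -18*(-12 + (7/2)**2 - 1*7/2)*(-15) = -18*(-12 + 49/4 - 7/2)*(-15) = -18*(-13/4)*(-15) = (117/2)*(-15) = -1755/2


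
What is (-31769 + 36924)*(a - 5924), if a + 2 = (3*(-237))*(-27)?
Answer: 68412005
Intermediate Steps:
a = 19195 (a = -2 + (3*(-237))*(-27) = -2 - 711*(-27) = -2 + 19197 = 19195)
(-31769 + 36924)*(a - 5924) = (-31769 + 36924)*(19195 - 5924) = 5155*13271 = 68412005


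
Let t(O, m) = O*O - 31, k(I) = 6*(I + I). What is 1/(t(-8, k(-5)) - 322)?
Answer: -1/289 ≈ -0.0034602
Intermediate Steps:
k(I) = 12*I (k(I) = 6*(2*I) = 12*I)
t(O, m) = -31 + O² (t(O, m) = O² - 31 = -31 + O²)
1/(t(-8, k(-5)) - 322) = 1/((-31 + (-8)²) - 322) = 1/((-31 + 64) - 322) = 1/(33 - 322) = 1/(-289) = -1/289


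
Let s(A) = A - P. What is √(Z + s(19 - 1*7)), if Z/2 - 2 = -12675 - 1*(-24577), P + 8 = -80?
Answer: 2*√5977 ≈ 154.62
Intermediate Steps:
P = -88 (P = -8 - 80 = -88)
s(A) = 88 + A (s(A) = A - 1*(-88) = A + 88 = 88 + A)
Z = 23808 (Z = 4 + 2*(-12675 - 1*(-24577)) = 4 + 2*(-12675 + 24577) = 4 + 2*11902 = 4 + 23804 = 23808)
√(Z + s(19 - 1*7)) = √(23808 + (88 + (19 - 1*7))) = √(23808 + (88 + (19 - 7))) = √(23808 + (88 + 12)) = √(23808 + 100) = √23908 = 2*√5977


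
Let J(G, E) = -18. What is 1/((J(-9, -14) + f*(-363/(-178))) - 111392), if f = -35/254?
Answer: -45212/5037081625 ≈ -8.9758e-6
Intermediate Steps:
f = -35/254 (f = -35*1/254 = -35/254 ≈ -0.13780)
1/((J(-9, -14) + f*(-363/(-178))) - 111392) = 1/((-18 - (-12705)/(254*(-178))) - 111392) = 1/((-18 - (-12705)*(-1)/(254*178)) - 111392) = 1/((-18 - 35/254*363/178) - 111392) = 1/((-18 - 12705/45212) - 111392) = 1/(-826521/45212 - 111392) = 1/(-5037081625/45212) = -45212/5037081625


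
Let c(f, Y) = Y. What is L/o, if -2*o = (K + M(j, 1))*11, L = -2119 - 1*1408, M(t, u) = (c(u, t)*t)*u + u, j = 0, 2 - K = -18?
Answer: 7054/231 ≈ 30.537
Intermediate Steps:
K = 20 (K = 2 - 1*(-18) = 2 + 18 = 20)
M(t, u) = u + u*t² (M(t, u) = (t*t)*u + u = t²*u + u = u*t² + u = u + u*t²)
L = -3527 (L = -2119 - 1408 = -3527)
o = -231/2 (o = -(20 + 1*(1 + 0²))*11/2 = -(20 + 1*(1 + 0))*11/2 = -(20 + 1*1)*11/2 = -(20 + 1)*11/2 = -21*11/2 = -½*231 = -231/2 ≈ -115.50)
L/o = -3527/(-231/2) = -3527*(-2/231) = 7054/231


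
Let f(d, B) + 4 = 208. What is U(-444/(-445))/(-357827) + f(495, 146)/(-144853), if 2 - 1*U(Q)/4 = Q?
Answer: -32741952812/23065379921795 ≈ -0.0014195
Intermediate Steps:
U(Q) = 8 - 4*Q
f(d, B) = 204 (f(d, B) = -4 + 208 = 204)
U(-444/(-445))/(-357827) + f(495, 146)/(-144853) = (8 - (-1776)/(-445))/(-357827) + 204/(-144853) = (8 - (-1776)*(-1)/445)*(-1/357827) + 204*(-1/144853) = (8 - 4*444/445)*(-1/357827) - 204/144853 = (8 - 1776/445)*(-1/357827) - 204/144853 = (1784/445)*(-1/357827) - 204/144853 = -1784/159233015 - 204/144853 = -32741952812/23065379921795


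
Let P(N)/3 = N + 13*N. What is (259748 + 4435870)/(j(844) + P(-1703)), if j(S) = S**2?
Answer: 2347809/320405 ≈ 7.3276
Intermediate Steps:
P(N) = 42*N (P(N) = 3*(N + 13*N) = 3*(14*N) = 42*N)
(259748 + 4435870)/(j(844) + P(-1703)) = (259748 + 4435870)/(844**2 + 42*(-1703)) = 4695618/(712336 - 71526) = 4695618/640810 = 4695618*(1/640810) = 2347809/320405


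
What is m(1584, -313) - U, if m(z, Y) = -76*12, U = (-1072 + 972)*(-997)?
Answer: -100612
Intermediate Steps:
U = 99700 (U = -100*(-997) = 99700)
m(z, Y) = -912
m(1584, -313) - U = -912 - 1*99700 = -912 - 99700 = -100612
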